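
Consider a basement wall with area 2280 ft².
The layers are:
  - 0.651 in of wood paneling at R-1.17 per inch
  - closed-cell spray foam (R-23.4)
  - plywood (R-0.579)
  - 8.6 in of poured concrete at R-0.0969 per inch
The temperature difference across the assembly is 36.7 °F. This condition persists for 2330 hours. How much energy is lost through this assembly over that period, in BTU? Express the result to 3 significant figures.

0.651 × 1.17 = 0.7617
8.6 × 0.0969 = 0.8333
R_total = 0.7617 + 23.4 + 0.579 + 0.8333 = 25.57 ft²·°F·h/BTU
Q = 2280 × 36.7 / 25.57 = 3272 BTU/h
E = 3272 × 2330 = 7624000 BTU

7620000 BTU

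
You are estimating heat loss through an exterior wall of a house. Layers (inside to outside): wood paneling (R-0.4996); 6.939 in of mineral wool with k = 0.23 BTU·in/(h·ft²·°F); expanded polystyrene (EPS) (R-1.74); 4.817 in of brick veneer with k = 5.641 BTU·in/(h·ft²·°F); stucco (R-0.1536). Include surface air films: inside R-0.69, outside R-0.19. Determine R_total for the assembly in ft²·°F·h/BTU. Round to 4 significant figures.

34.30 ft²·°F·h/BTU

6.939/0.23 = 30.17
4.817/5.641 = 0.85393
R_total = 0.69 + 0.4996 + 30.17 + 1.74 + 0.85393 + 0.1536 + 0.19 = 34.297 ft²·°F·h/BTU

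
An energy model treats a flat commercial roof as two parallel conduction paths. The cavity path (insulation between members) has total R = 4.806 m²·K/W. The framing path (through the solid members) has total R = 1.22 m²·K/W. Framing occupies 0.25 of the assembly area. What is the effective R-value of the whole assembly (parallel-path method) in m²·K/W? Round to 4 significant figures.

U_eff = 0.75/4.806 + 0.25/1.22 = 0.15605 + 0.20492 = 0.36097
R_eff = 1/U_eff = 2.7703 m²·K/W

2.770 m²·K/W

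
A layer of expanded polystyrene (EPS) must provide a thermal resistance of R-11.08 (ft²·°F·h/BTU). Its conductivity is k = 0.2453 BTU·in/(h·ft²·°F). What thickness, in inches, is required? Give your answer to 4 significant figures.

2.718 in

L = R × k = 11.08 × 0.2453 = 2.7179 in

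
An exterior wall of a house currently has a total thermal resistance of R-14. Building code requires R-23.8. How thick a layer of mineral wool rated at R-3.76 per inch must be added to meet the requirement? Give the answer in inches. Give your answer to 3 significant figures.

ΔR = 23.8 − 14 = 9.8 ft²·°F·h/BTU
L = ΔR / (R/in) = 9.8/3.76 = 2.606 in

2.61 in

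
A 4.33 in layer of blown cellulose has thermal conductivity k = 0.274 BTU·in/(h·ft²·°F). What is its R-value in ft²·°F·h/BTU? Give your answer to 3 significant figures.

15.8 ft²·°F·h/BTU

R = L/k = 4.33/0.274 = 15.8 ft²·°F·h/BTU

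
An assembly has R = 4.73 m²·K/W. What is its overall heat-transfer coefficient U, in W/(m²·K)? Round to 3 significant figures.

0.211 W/(m²·K)

U = 1/R = 1/4.73 = 0.2114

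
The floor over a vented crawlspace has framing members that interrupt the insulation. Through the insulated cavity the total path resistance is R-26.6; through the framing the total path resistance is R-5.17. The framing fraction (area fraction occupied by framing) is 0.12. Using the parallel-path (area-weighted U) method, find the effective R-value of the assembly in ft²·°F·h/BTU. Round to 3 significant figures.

17.8 ft²·°F·h/BTU

U_eff = 0.88/26.6 + 0.12/5.17 = 0.03308 + 0.02321 = 0.05629
R_eff = 1/U_eff = 17.76 ft²·°F·h/BTU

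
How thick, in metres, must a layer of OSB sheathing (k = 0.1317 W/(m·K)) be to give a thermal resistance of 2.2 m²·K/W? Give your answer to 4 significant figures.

L = R·k = 2.2 × 0.1317 = 0.28974 m

0.2897 m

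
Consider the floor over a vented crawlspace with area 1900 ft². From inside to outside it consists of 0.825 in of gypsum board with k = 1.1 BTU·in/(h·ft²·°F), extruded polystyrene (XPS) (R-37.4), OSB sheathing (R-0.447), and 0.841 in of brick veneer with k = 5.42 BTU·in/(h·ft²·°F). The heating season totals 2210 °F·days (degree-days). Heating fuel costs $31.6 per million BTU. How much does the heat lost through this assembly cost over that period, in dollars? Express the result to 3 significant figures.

82.2 dollars

0.825/1.1 = 0.75
0.841/5.42 = 0.1552
R_total = 0.75 + 37.4 + 0.447 + 0.1552 = 38.75 ft²·°F·h/BTU
E = A × HDD × 24 / R = 1900 × 2210 × 24 / 38.75 = 2601000 BTU
Cost = 2601000/10⁶ × 31.6 = $82.18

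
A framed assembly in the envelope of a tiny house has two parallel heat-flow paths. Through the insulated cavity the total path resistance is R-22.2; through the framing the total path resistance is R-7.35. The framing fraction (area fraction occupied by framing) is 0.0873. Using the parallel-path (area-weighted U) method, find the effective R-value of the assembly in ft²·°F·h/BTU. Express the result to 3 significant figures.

U_eff = 0.9127/22.2 + 0.0873/7.35 = 0.04111 + 0.01188 = 0.05299
R_eff = 1/U_eff = 18.87 ft²·°F·h/BTU

18.9 ft²·°F·h/BTU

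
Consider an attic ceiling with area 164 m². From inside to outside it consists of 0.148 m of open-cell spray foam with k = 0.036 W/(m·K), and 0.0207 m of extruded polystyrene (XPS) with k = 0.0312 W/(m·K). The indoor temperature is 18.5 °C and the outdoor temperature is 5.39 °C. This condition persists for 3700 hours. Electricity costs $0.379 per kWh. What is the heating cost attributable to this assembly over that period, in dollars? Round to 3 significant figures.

0.148/0.036 = 4.111
0.0207/0.0312 = 0.6635
R_total = 4.111 + 0.6635 = 4.775 m²·K/W
Q = 164 × (18.5 − 5.39) / 4.775 = 450.3 W
E = 450.3 W × 3700 h / 1000 = 1666 kWh
Cost = 1666 × 0.379 = $631.5

631 dollars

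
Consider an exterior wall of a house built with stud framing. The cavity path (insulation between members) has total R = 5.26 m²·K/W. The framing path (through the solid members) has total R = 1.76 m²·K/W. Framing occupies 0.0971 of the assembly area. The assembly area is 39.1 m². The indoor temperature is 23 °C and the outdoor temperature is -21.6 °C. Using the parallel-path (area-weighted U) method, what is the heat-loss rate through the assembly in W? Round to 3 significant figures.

396 W

U_eff = 0.9029/5.26 + 0.0971/1.76 = 0.1717 + 0.05517 = 0.2268
R_eff = 1/U_eff = 4.409 m²·K/W
Q = 39.1 × (23 − (-21.6)) / 4.409 = 395.6 W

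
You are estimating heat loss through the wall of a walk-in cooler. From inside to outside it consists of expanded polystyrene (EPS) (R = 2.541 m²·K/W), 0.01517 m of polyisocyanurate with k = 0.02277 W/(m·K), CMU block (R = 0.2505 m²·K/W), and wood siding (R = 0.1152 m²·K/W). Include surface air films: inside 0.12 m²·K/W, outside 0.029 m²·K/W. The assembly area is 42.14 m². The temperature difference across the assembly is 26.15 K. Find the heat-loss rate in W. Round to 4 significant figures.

296.1 W

0.01517/0.02277 = 0.66623
R_total = 0.12 + 2.541 + 0.66623 + 0.2505 + 0.1152 + 0.029 = 3.7219 m²·K/W
Q = A·ΔT/R = 42.14 × 26.15 / 3.7219 = 296.07 W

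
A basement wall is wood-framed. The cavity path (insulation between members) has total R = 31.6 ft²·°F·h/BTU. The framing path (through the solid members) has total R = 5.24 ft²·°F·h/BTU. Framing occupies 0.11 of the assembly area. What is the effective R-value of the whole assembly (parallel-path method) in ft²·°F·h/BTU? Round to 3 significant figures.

U_eff = 0.89/31.6 + 0.11/5.24 = 0.02816 + 0.02099 = 0.04916
R_eff = 1/U_eff = 20.34 ft²·°F·h/BTU

20.3 ft²·°F·h/BTU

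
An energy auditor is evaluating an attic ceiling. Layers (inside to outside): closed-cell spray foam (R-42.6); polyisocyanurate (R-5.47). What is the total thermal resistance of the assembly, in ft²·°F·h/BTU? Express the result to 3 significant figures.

R_total = 42.6 + 5.47 = 48.07 ft²·°F·h/BTU

48.1 ft²·°F·h/BTU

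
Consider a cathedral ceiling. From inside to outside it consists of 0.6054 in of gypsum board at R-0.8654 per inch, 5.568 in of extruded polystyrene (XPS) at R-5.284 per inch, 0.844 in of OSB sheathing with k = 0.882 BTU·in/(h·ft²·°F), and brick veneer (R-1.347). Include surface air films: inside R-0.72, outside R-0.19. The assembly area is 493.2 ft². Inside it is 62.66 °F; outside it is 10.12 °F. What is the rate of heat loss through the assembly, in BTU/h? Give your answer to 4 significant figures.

781.5 BTU/h

0.6054 × 0.8654 = 0.52391
5.568 × 5.284 = 29.421
0.844/0.882 = 0.95692
R_total = 0.72 + 0.52391 + 29.421 + 0.95692 + 1.347 + 0.19 = 33.159 ft²·°F·h/BTU
Q = A·ΔT/R = 493.2 × (62.66 − 10.12) / 33.159 = 781.47 BTU/h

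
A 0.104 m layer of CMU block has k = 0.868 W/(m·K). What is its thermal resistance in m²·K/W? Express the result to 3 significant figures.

0.120 m²·K/W

R = L/k = 0.104/0.868 = 0.1198 m²·K/W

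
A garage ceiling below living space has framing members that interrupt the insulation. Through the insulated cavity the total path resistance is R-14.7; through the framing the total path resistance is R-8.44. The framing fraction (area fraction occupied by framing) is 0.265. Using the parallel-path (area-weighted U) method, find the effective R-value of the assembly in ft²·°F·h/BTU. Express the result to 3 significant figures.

12.3 ft²·°F·h/BTU

U_eff = 0.735/14.7 + 0.265/8.44 = 0.05 + 0.0314 = 0.0814
R_eff = 1/U_eff = 12.29 ft²·°F·h/BTU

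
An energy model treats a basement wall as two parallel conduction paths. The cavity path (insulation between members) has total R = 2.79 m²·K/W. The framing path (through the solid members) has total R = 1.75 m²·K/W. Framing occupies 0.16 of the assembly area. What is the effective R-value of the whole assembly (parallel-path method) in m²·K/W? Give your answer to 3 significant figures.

U_eff = 0.84/2.79 + 0.16/1.75 = 0.3011 + 0.09143 = 0.3925
R_eff = 1/U_eff = 2.548 m²·K/W

2.55 m²·K/W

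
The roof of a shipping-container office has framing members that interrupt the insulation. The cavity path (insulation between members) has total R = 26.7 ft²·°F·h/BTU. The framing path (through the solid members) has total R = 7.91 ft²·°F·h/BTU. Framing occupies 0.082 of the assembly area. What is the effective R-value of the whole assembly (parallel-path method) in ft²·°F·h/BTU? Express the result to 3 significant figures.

22.3 ft²·°F·h/BTU

U_eff = 0.918/26.7 + 0.082/7.91 = 0.03438 + 0.01037 = 0.04475
R_eff = 1/U_eff = 22.35 ft²·°F·h/BTU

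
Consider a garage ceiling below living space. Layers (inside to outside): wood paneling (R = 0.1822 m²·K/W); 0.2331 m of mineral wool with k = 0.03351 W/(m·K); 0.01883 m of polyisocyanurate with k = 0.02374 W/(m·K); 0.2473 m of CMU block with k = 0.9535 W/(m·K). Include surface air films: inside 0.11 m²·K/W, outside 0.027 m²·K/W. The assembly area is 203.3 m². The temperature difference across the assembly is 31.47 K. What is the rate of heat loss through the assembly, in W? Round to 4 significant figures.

768.2 W

0.2331/0.03351 = 6.9561
0.01883/0.02374 = 0.79318
0.2473/0.9535 = 0.25936
R_total = 0.11 + 0.1822 + 6.9561 + 0.79318 + 0.25936 + 0.027 = 8.3279 m²·K/W
Q = A·ΔT/R = 203.3 × 31.47 / 8.3279 = 768.25 W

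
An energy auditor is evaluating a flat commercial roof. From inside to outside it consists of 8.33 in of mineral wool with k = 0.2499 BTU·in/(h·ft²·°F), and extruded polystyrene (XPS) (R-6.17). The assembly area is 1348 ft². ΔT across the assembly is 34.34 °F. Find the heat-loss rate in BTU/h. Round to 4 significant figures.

8.33/0.2499 = 33.333
R_total = 33.333 + 6.17 = 39.503 ft²·°F·h/BTU
Q = A·ΔT/R = 1348 × 34.34 / 39.503 = 1171.8 BTU/h

1172 BTU/h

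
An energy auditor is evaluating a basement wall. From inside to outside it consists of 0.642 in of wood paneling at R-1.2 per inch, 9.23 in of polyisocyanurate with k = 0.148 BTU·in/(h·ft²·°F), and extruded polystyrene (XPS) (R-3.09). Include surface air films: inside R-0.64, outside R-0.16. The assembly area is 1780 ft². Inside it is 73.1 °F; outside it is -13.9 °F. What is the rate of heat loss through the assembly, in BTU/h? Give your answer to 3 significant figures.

2310 BTU/h

0.642 × 1.2 = 0.7704
9.23/0.148 = 62.36
R_total = 0.64 + 0.7704 + 62.36 + 3.09 + 0.16 = 67.03 ft²·°F·h/BTU
Q = A·ΔT/R = 1780 × (73.1 − (-13.9)) / 67.03 = 2310 BTU/h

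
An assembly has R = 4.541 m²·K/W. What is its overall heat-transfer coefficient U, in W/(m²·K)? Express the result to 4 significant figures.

0.2202 W/(m²·K)

U = 1/R = 1/4.541 = 0.22022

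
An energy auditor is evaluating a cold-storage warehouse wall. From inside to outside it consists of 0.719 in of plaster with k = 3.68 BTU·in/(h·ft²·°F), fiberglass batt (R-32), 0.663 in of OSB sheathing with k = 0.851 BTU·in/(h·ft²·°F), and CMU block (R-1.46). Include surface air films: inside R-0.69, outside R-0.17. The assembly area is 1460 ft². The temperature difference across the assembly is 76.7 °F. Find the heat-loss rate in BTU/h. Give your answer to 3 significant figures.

0.719/3.68 = 0.1954
0.663/0.851 = 0.7791
R_total = 0.69 + 0.1954 + 32 + 0.7791 + 1.46 + 0.17 = 35.29 ft²·°F·h/BTU
Q = A·ΔT/R = 1460 × 76.7 / 35.29 = 3173 BTU/h

3170 BTU/h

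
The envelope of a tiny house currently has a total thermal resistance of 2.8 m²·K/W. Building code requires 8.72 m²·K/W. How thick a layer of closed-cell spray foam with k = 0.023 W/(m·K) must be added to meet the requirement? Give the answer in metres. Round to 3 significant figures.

ΔR = 8.72 − 2.8 = 5.92 m²·K/W
L = ΔR × k = 5.92 × 0.023 = 0.1362 m

0.136 m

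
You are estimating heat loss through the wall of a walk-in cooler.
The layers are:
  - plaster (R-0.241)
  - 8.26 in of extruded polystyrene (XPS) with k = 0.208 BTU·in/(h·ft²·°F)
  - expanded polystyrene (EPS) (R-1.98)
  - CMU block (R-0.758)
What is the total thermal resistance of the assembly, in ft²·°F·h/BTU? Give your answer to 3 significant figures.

42.7 ft²·°F·h/BTU

8.26/0.208 = 39.71
R_total = 0.241 + 39.71 + 1.98 + 0.758 = 42.69 ft²·°F·h/BTU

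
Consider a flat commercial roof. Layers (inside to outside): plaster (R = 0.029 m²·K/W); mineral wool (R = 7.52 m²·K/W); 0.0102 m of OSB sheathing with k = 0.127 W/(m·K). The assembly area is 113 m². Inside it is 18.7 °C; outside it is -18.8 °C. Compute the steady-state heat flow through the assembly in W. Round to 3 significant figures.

0.0102/0.127 = 0.08031
R_total = 0.029 + 7.52 + 0.08031 = 7.629 m²·K/W
Q = A·ΔT/R = 113 × (18.7 − (-18.8)) / 7.629 = 555.4 W

555 W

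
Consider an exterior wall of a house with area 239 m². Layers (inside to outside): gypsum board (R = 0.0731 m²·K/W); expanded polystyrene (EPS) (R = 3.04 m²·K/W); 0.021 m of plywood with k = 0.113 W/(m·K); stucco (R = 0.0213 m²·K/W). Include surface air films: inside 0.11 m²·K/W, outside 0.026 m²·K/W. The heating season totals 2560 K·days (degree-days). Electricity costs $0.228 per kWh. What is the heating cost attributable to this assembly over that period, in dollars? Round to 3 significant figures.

0.021/0.113 = 0.1858
R_total = 0.11 + 0.0731 + 3.04 + 0.1858 + 0.0213 + 0.026 = 3.456 m²·K/W
E = A × HDD × 24 / R / 1000 = 239 × 2560 × 24 / 3.456 / 1000 = 4249 kWh
Cost = 4249 × 0.228 = $968.7

969 dollars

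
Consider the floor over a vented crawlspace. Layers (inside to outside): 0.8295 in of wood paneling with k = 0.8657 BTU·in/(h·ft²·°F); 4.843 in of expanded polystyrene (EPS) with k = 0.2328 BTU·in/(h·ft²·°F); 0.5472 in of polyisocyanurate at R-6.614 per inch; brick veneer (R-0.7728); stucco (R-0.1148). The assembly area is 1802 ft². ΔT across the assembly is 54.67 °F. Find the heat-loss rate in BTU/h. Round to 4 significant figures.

3750 BTU/h

0.8295/0.8657 = 0.95818
4.843/0.2328 = 20.803
0.5472 × 6.614 = 3.6192
R_total = 0.95818 + 20.803 + 3.6192 + 0.7728 + 0.1148 = 26.268 ft²·°F·h/BTU
Q = A·ΔT/R = 1802 × 54.67 / 26.268 = 3750.4 BTU/h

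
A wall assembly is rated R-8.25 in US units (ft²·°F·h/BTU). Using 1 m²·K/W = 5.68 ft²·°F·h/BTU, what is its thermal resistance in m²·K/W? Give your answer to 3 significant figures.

R_SI = 8.25/5.68 = 1.452

1.45 m²·K/W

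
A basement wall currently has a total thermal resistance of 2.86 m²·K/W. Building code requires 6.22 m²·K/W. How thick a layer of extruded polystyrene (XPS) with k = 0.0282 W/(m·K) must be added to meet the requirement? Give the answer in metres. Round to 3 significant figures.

0.0948 m

ΔR = 6.22 − 2.86 = 3.36 m²·K/W
L = ΔR × k = 3.36 × 0.0282 = 0.09475 m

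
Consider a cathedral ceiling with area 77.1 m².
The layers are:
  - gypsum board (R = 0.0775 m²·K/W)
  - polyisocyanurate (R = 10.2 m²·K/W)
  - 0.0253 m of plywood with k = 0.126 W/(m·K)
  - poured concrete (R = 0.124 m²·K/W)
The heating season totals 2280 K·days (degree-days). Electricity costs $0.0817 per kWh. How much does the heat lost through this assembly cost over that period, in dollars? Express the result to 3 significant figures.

0.0253/0.126 = 0.2008
R_total = 0.0775 + 10.2 + 0.2008 + 0.124 = 10.6 m²·K/W
E = A × HDD × 24 / R / 1000 = 77.1 × 2280 × 24 / 10.6 / 1000 = 397.9 kWh
Cost = 397.9 × 0.0817 = $32.51

32.5 dollars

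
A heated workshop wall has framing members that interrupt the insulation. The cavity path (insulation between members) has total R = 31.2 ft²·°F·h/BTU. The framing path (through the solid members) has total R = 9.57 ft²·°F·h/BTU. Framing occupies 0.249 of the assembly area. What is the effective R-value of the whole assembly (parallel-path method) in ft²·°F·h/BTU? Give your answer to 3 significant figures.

20.0 ft²·°F·h/BTU

U_eff = 0.751/31.2 + 0.249/9.57 = 0.02407 + 0.02602 = 0.05009
R_eff = 1/U_eff = 19.96 ft²·°F·h/BTU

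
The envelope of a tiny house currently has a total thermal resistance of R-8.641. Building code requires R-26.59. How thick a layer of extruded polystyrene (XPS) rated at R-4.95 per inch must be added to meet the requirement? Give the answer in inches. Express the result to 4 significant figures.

3.626 in

ΔR = 26.59 − 8.641 = 17.949 ft²·°F·h/BTU
L = ΔR / (R/in) = 17.949/4.95 = 3.6261 in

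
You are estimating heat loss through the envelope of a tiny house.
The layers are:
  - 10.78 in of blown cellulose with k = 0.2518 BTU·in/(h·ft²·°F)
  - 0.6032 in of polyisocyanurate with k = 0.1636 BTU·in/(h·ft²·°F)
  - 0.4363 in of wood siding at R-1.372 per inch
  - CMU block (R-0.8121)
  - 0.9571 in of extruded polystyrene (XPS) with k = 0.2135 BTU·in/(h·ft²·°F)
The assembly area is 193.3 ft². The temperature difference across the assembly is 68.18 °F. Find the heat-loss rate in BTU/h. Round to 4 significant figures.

10.78/0.2518 = 42.812
0.6032/0.1636 = 3.687
0.4363 × 1.372 = 0.5986
0.9571/0.2135 = 4.4829
R_total = 42.812 + 3.687 + 0.5986 + 0.8121 + 4.4829 = 52.392 ft²·°F·h/BTU
Q = A·ΔT/R = 193.3 × 68.18 / 52.392 = 251.55 BTU/h

251.5 BTU/h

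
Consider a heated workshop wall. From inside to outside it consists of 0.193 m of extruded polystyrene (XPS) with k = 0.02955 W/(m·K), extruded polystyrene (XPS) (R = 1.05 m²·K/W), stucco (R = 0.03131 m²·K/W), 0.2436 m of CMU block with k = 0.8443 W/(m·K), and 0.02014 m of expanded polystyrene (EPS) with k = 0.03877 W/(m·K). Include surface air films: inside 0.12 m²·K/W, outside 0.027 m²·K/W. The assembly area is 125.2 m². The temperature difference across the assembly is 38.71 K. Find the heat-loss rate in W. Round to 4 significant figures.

565.7 W

0.193/0.02955 = 6.5313
0.2436/0.8443 = 0.28852
0.02014/0.03877 = 0.51947
R_total = 0.12 + 6.5313 + 1.05 + 0.03131 + 0.28852 + 0.51947 + 0.027 = 8.5676 m²·K/W
Q = A·ΔT/R = 125.2 × 38.71 / 8.5676 = 565.68 W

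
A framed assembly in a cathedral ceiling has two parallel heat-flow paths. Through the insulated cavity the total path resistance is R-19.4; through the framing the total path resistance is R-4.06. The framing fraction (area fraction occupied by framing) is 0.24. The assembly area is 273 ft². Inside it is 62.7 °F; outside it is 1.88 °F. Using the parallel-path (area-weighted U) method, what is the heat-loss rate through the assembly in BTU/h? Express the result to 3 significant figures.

1630 BTU/h

U_eff = 0.76/19.4 + 0.24/4.06 = 0.03918 + 0.05911 = 0.09829
R_eff = 1/U_eff = 10.17 ft²·°F·h/BTU
Q = 273 × (62.7 − 1.88) / 10.17 = 1632 BTU/h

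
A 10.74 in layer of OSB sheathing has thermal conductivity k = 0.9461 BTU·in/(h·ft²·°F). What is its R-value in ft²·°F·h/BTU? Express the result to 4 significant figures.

R = L/k = 10.74/0.9461 = 11.352 ft²·°F·h/BTU

11.35 ft²·°F·h/BTU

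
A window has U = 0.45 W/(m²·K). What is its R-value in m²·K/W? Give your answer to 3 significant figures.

R = 1/U = 1/0.45 = 2.222

2.22 m²·K/W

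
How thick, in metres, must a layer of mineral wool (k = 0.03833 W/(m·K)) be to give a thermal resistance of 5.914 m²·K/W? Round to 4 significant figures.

0.2267 m

L = R·k = 5.914 × 0.03833 = 0.22668 m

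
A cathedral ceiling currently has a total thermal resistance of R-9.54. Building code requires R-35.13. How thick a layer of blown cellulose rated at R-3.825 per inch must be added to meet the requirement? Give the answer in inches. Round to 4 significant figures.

ΔR = 35.13 − 9.54 = 25.59 ft²·°F·h/BTU
L = ΔR / (R/in) = 25.59/3.825 = 6.6902 in

6.690 in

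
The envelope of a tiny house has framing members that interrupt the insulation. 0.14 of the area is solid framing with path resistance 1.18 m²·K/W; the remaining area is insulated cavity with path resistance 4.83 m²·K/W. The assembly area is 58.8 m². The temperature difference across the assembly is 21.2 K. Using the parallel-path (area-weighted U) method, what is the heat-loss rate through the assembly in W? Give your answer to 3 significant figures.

370 W

U_eff = 0.86/4.83 + 0.14/1.18 = 0.1781 + 0.1186 = 0.2967
R_eff = 1/U_eff = 3.37 m²·K/W
Q = 58.8 × 21.2 / 3.37 = 369.9 W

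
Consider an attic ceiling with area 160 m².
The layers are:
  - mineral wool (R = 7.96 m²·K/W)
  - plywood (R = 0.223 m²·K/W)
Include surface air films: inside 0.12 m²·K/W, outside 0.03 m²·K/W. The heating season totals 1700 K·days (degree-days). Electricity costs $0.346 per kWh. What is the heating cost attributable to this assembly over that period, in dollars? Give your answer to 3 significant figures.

R_total = 0.12 + 7.96 + 0.223 + 0.03 = 8.333 m²·K/W
E = A × HDD × 24 / R / 1000 = 160 × 1700 × 24 / 8.333 / 1000 = 783.4 kWh
Cost = 783.4 × 0.346 = $271.1

271 dollars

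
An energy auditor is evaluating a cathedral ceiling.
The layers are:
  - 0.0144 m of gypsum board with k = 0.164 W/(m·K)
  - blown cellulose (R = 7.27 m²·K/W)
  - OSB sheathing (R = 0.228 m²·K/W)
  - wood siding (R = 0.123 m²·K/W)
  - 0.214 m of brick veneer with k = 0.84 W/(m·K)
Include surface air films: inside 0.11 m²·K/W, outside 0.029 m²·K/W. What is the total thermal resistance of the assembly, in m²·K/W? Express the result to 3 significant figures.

0.0144/0.164 = 0.0878
0.214/0.84 = 0.2548
R_total = 0.11 + 0.0878 + 7.27 + 0.228 + 0.123 + 0.2548 + 0.029 = 8.103 m²·K/W

8.10 m²·K/W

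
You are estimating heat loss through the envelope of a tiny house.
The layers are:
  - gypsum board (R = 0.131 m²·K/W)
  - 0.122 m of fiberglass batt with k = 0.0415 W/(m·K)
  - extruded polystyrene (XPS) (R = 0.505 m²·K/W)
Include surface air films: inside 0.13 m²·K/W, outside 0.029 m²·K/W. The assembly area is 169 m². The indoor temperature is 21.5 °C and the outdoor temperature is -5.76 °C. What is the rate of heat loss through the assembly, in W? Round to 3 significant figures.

0.122/0.0415 = 2.94
R_total = 0.13 + 0.131 + 2.94 + 0.505 + 0.029 = 3.735 m²·K/W
Q = A·ΔT/R = 169 × (21.5 − (-5.76)) / 3.735 = 1234 W

1230 W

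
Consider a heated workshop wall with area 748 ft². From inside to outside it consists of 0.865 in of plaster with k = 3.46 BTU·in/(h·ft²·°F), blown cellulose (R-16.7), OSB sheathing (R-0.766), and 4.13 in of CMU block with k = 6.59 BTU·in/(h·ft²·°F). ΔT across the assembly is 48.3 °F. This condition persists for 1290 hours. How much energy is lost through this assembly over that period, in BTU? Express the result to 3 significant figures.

2540000 BTU

0.865/3.46 = 0.25
4.13/6.59 = 0.6267
R_total = 0.25 + 16.7 + 0.766 + 0.6267 = 18.34 ft²·°F·h/BTU
Q = 748 × 48.3 / 18.34 = 1970 BTU/h
E = 1970 × 1290 = 2541000 BTU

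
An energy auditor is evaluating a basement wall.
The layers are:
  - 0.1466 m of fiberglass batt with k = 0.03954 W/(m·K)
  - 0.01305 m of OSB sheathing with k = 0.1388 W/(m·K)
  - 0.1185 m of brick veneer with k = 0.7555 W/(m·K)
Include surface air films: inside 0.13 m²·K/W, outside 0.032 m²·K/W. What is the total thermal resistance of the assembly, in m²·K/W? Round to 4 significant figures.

0.1466/0.03954 = 3.7076
0.01305/0.1388 = 0.09402
0.1185/0.7555 = 0.15685
R_total = 0.13 + 3.7076 + 0.09402 + 0.15685 + 0.032 = 4.1205 m²·K/W

4.121 m²·K/W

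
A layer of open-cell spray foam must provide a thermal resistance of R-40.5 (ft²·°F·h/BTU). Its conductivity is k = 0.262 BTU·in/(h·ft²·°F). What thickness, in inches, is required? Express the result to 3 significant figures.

10.6 in

L = R × k = 40.5 × 0.262 = 10.61 in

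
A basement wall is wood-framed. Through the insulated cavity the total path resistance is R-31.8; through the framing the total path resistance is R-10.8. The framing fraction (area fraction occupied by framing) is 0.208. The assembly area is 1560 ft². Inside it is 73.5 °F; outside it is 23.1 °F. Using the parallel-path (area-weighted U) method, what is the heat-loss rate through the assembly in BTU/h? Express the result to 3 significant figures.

3470 BTU/h

U_eff = 0.792/31.8 + 0.208/10.8 = 0.02491 + 0.01926 = 0.04416
R_eff = 1/U_eff = 22.64 ft²·°F·h/BTU
Q = 1560 × (73.5 − 23.1) / 22.64 = 3472 BTU/h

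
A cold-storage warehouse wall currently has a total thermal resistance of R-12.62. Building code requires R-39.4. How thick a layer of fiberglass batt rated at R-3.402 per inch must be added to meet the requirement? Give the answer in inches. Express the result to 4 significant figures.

ΔR = 39.4 − 12.62 = 26.78 ft²·°F·h/BTU
L = ΔR / (R/in) = 26.78/3.402 = 7.8718 in

7.872 in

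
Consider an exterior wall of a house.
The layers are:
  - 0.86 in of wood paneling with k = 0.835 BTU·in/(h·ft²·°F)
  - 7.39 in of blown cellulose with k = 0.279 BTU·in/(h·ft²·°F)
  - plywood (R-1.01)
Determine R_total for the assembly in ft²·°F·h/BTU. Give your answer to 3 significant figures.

0.86/0.835 = 1.03
7.39/0.279 = 26.49
R_total = 1.03 + 26.49 + 1.01 = 28.53 ft²·°F·h/BTU

28.5 ft²·°F·h/BTU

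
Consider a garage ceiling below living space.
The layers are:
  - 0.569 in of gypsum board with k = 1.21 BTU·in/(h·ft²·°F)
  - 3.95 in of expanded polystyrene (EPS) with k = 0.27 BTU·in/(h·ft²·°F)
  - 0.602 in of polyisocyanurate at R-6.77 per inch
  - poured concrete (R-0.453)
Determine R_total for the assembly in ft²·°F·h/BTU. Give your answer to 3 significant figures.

0.569/1.21 = 0.4702
3.95/0.27 = 14.63
0.602 × 6.77 = 4.076
R_total = 0.4702 + 14.63 + 4.076 + 0.453 = 19.63 ft²·°F·h/BTU

19.6 ft²·°F·h/BTU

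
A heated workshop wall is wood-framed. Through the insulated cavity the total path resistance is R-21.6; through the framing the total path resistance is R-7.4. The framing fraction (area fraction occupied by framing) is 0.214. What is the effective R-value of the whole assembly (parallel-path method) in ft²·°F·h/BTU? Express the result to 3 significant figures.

15.3 ft²·°F·h/BTU

U_eff = 0.786/21.6 + 0.214/7.4 = 0.03639 + 0.02892 = 0.06531
R_eff = 1/U_eff = 15.31 ft²·°F·h/BTU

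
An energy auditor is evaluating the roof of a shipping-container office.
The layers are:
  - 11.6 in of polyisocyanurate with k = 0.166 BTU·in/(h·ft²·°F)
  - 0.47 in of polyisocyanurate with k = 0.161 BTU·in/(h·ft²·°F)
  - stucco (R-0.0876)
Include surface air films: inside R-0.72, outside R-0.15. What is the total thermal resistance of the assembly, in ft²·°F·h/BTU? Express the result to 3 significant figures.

11.6/0.166 = 69.88
0.47/0.161 = 2.919
R_total = 0.72 + 69.88 + 2.919 + 0.0876 + 0.15 = 73.76 ft²·°F·h/BTU

73.8 ft²·°F·h/BTU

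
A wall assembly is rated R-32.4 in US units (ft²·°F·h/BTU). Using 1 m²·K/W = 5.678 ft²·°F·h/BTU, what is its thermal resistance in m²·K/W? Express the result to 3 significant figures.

R_SI = 32.4/5.678 = 5.706

5.71 m²·K/W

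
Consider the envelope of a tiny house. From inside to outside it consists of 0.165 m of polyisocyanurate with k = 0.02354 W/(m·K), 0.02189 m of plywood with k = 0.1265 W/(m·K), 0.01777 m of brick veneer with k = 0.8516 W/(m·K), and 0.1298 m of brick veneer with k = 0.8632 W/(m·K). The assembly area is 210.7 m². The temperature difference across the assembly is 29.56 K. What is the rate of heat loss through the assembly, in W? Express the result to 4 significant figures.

847.0 W

0.165/0.02354 = 7.0093
0.02189/0.1265 = 0.17304
0.01777/0.8516 = 0.020867
0.1298/0.8632 = 0.15037
R_total = 7.0093 + 0.17304 + 0.020867 + 0.15037 = 7.3536 m²·K/W
Q = A·ΔT/R = 210.7 × 29.56 / 7.3536 = 846.97 W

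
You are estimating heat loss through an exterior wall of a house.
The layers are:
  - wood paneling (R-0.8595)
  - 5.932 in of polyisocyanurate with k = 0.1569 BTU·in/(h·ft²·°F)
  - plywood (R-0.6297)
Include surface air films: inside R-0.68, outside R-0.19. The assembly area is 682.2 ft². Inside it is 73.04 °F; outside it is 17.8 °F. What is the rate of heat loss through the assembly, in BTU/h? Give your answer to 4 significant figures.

5.932/0.1569 = 37.808
R_total = 0.68 + 0.8595 + 37.808 + 0.6297 + 0.19 = 40.167 ft²·°F·h/BTU
Q = A·ΔT/R = 682.2 × (73.04 − 17.8) / 40.167 = 938.21 BTU/h

938.2 BTU/h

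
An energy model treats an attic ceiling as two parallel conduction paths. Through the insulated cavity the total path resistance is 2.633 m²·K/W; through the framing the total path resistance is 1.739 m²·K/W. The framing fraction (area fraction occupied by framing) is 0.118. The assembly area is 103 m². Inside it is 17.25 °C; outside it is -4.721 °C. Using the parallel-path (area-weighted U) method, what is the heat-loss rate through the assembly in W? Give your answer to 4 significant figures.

U_eff = 0.882/2.633 + 0.118/1.739 = 0.33498 + 0.067855 = 0.40283
R_eff = 1/U_eff = 2.4824 m²·K/W
Q = 103 × (17.25 − (-4.721)) / 2.4824 = 911.62 W

911.6 W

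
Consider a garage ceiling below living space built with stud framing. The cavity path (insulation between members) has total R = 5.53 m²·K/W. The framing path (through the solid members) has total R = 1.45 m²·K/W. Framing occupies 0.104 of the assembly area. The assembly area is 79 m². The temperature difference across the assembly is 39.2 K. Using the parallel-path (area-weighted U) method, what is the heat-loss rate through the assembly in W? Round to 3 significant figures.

724 W

U_eff = 0.896/5.53 + 0.104/1.45 = 0.162 + 0.07172 = 0.2337
R_eff = 1/U_eff = 4.278 m²·K/W
Q = 79 × 39.2 / 4.278 = 723.9 W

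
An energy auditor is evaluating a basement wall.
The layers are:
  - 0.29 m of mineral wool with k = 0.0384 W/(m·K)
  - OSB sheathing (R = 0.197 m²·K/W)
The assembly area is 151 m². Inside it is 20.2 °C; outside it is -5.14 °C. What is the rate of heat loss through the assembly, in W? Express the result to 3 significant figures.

0.29/0.0384 = 7.552
R_total = 7.552 + 0.197 = 7.749 m²·K/W
Q = A·ΔT/R = 151 × (20.2 − (-5.14)) / 7.749 = 493.8 W

494 W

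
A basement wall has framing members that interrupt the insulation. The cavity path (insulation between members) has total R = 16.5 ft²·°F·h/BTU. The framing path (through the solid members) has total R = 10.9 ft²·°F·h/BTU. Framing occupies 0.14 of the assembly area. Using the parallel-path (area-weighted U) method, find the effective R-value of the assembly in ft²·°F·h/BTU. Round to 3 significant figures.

U_eff = 0.86/16.5 + 0.14/10.9 = 0.05212 + 0.01284 = 0.06497
R_eff = 1/U_eff = 15.39 ft²·°F·h/BTU

15.4 ft²·°F·h/BTU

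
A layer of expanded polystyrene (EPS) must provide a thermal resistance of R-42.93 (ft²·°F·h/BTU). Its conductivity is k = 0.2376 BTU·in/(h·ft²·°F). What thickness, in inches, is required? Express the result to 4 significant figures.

10.20 in

L = R × k = 42.93 × 0.2376 = 10.2 in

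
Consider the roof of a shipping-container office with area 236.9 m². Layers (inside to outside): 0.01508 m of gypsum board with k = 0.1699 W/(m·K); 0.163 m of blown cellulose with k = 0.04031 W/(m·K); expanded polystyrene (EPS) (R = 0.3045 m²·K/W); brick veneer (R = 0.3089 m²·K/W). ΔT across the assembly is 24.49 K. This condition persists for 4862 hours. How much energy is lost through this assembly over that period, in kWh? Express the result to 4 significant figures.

0.01508/0.1699 = 0.088758
0.163/0.04031 = 4.0437
R_total = 0.088758 + 4.0437 + 0.3045 + 0.3089 = 4.7458 m²·K/W
Q = 236.9 × 24.49 / 4.7458 = 1222.5 W
E = 1222.5 W × 4862 h / 1000 = 5943.7 kWh

5944 kWh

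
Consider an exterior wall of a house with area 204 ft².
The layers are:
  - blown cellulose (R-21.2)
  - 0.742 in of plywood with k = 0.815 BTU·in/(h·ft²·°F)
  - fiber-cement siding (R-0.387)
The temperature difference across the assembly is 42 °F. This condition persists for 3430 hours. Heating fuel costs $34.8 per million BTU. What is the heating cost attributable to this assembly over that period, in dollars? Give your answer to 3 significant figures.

45.5 dollars

0.742/0.815 = 0.9104
R_total = 21.2 + 0.9104 + 0.387 = 22.5 ft²·°F·h/BTU
Q = 204 × 42 / 22.5 = 380.8 BTU/h
E = 380.8 × 3430 = 1306000 BTU
Cost = 1306000/10⁶ × 34.8 = $45.46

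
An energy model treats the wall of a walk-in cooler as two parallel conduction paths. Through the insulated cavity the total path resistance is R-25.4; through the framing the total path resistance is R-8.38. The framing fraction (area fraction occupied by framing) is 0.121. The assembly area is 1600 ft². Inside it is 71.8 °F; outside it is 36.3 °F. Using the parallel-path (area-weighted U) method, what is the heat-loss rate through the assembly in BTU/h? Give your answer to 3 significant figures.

U_eff = 0.879/25.4 + 0.121/8.38 = 0.03461 + 0.01444 = 0.04905
R_eff = 1/U_eff = 20.39 ft²·°F·h/BTU
Q = 1600 × (71.8 − 36.3) / 20.39 = 2786 BTU/h

2790 BTU/h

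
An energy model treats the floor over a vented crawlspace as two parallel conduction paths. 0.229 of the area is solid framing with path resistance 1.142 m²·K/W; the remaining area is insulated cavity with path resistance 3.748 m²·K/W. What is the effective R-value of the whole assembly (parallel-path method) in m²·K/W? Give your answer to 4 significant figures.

U_eff = 0.771/3.748 + 0.229/1.142 = 0.20571 + 0.20053 = 0.40624
R_eff = 1/U_eff = 2.4616 m²·K/W

2.462 m²·K/W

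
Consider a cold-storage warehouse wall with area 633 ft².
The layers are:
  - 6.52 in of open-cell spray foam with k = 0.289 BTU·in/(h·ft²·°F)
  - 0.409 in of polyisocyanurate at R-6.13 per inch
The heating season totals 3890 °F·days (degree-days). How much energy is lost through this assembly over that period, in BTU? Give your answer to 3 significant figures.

6.52/0.289 = 22.56
0.409 × 6.13 = 2.507
R_total = 22.56 + 2.507 = 25.07 ft²·°F·h/BTU
E = A × HDD × 24 / R = 633 × 3890 × 24 / 25.07 = 2357000 BTU

2360000 BTU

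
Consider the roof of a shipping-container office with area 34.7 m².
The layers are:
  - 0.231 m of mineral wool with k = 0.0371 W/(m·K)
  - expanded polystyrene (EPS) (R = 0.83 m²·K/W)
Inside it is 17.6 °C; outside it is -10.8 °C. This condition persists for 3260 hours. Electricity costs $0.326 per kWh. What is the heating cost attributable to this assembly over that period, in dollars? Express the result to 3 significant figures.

148 dollars

0.231/0.0371 = 6.226
R_total = 6.226 + 0.83 = 7.056 m²·K/W
Q = 34.7 × (17.6 − (-10.8)) / 7.056 = 139.7 W
E = 139.7 W × 3260 h / 1000 = 455.3 kWh
Cost = 455.3 × 0.326 = $148.4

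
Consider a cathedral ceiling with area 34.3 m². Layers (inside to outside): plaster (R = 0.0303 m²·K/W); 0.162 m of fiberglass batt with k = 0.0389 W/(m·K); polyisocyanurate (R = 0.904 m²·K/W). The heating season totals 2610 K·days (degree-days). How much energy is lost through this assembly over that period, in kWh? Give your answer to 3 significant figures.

0.162/0.0389 = 4.165
R_total = 0.0303 + 4.165 + 0.904 = 5.099 m²·K/W
E = A × HDD × 24 / R / 1000 = 34.3 × 2610 × 24 / 5.099 / 1000 = 421.4 kWh

421 kWh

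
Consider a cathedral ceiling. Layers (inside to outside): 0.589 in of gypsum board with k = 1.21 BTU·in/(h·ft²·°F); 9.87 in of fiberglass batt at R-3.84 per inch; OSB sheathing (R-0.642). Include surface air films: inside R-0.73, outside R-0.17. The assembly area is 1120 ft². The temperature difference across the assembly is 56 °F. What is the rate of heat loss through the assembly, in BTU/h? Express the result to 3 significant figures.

0.589/1.21 = 0.4868
9.87 × 3.84 = 37.9
R_total = 0.73 + 0.4868 + 37.9 + 0.642 + 0.17 = 39.93 ft²·°F·h/BTU
Q = A·ΔT/R = 1120 × 56 / 39.93 = 1571 BTU/h

1570 BTU/h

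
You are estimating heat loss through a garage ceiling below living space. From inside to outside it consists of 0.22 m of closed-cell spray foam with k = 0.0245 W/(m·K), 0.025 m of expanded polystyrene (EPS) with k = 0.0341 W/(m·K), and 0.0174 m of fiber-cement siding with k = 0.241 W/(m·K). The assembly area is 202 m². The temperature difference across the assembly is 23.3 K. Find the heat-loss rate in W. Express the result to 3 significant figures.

0.22/0.0245 = 8.98
0.025/0.0341 = 0.7331
0.0174/0.241 = 0.0722
R_total = 8.98 + 0.7331 + 0.0722 = 9.785 m²·K/W
Q = A·ΔT/R = 202 × 23.3 / 9.785 = 481 W

481 W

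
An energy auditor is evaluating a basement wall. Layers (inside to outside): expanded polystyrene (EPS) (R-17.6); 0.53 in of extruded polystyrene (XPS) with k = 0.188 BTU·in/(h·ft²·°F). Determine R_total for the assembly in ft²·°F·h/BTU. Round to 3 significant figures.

0.53/0.188 = 2.819
R_total = 17.6 + 2.819 = 20.42 ft²·°F·h/BTU

20.4 ft²·°F·h/BTU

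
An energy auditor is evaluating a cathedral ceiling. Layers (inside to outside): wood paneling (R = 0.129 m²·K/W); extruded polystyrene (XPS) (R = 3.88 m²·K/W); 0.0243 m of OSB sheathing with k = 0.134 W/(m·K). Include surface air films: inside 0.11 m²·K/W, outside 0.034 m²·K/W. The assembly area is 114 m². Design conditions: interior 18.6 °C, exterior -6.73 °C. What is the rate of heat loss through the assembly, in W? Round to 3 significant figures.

0.0243/0.134 = 0.1813
R_total = 0.11 + 0.129 + 3.88 + 0.1813 + 0.034 = 4.334 m²·K/W
Q = A·ΔT/R = 114 × (18.6 − (-6.73)) / 4.334 = 666.2 W

666 W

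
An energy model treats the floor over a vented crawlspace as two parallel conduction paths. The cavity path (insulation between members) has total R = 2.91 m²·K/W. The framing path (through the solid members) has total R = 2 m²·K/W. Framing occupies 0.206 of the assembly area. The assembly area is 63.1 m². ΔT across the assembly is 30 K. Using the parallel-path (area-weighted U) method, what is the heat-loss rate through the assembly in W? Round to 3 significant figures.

711 W

U_eff = 0.794/2.91 + 0.206/2 = 0.2729 + 0.103 = 0.3759
R_eff = 1/U_eff = 2.661 m²·K/W
Q = 63.1 × 30 / 2.661 = 711.5 W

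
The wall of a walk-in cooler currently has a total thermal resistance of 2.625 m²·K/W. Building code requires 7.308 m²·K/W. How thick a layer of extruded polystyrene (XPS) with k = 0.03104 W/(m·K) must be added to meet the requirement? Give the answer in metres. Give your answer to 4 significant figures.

0.1454 m

ΔR = 7.308 − 2.625 = 4.683 m²·K/W
L = ΔR × k = 4.683 × 0.03104 = 0.14536 m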